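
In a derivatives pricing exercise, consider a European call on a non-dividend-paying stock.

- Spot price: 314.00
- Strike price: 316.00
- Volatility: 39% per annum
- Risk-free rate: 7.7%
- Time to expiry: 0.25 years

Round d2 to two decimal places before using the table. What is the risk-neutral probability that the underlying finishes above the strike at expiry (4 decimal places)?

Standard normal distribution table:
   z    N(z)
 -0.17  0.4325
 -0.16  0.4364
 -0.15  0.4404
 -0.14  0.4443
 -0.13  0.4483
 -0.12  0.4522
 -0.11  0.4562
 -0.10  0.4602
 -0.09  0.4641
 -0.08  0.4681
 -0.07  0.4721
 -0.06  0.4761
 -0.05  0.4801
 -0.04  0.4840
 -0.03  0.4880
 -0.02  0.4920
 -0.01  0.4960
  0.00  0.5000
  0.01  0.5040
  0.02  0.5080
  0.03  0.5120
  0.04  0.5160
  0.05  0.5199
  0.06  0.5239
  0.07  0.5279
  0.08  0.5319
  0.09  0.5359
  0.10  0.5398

0.4880

σ√T = 0.39·√0.25 = 0.1950
d₁ = [ln(314/316) + (0.077 + ½·0.39²)·0.25] / (σ√T) = (-0.0063 + 0.0383) / 0.1950 = 0.1637 ≈ 0.16
d₂ = 0.1637 − 0.1950 = -0.0313 ≈ -0.03
Pr(exercise) under Q = N(d₂) = 0.4880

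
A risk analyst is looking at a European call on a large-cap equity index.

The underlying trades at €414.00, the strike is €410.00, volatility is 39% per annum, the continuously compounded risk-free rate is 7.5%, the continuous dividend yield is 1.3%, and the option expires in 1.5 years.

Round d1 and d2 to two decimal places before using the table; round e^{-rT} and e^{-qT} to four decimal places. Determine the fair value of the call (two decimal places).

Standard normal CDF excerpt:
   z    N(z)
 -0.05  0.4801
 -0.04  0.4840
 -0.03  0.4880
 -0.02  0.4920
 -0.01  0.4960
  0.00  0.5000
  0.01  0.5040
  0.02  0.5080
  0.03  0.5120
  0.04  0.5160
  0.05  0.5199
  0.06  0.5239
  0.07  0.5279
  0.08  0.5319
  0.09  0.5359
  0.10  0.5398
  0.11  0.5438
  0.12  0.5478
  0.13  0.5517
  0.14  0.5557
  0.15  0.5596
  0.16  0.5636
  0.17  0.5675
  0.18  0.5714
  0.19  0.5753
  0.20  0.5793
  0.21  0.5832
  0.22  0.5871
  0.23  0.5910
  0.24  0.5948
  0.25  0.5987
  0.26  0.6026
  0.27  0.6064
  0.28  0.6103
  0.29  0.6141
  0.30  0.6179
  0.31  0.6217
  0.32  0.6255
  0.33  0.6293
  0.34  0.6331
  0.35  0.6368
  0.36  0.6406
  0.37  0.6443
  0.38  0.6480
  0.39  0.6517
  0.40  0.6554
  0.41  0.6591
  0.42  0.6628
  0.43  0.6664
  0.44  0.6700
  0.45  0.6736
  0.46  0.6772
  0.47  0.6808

€93.23

σ√T = 0.39·√1.5 = 0.4777
d₁ = [ln(414/410) + (0.075 − 0.013 + ½·0.39²)·1.5] / (σ√T) = (0.0097 + 0.2071) / 0.4777 = 0.4539 → 0.45
d₂ = 0.4539 − 0.4777 = -0.0238 → -0.02
e^(−qT) = e^(−0.013·1.5) = 0.9807;  e^(−rT) = e^(−0.075·1.5) = 0.8936
C = 414·0.9807·N(0.45) − 410·0.8936·N(-0.02) = 414·0.9807·0.6736 − 410·0.8936·0.4920 = 273.4882 − 180.2570 = 93.2312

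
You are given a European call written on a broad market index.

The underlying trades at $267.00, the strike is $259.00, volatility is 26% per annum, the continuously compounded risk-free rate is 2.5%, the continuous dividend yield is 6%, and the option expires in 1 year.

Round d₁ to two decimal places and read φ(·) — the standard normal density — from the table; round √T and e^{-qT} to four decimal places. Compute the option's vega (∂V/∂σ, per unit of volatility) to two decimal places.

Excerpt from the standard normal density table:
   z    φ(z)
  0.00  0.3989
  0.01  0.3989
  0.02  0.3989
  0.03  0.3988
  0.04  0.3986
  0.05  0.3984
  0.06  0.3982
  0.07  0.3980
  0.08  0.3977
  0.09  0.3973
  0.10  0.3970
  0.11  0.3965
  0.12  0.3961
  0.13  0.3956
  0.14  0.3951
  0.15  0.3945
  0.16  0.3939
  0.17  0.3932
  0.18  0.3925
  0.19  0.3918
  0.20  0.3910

T = 1;  σ√T = 0.2600
d₁ = [ln(267/259) + (0.025 − 0.06 + 0.26²/2)·1] / 0.2600 = [0.0304 − 0.0012] / 0.2600 = 0.1124 which rounds to 0.11
√T = √1 = 1.0000
φ(d₁) = φ(0.11) = 0.3965
e^(−qT) = e^(−0.06·1) = 0.9418
vega = S·e^(−qT)·φ(d₁)·√T = 267·0.9418·0.3965·1.0000 = 99.7041
(Call and put vega coincide under Black-Scholes.)

99.70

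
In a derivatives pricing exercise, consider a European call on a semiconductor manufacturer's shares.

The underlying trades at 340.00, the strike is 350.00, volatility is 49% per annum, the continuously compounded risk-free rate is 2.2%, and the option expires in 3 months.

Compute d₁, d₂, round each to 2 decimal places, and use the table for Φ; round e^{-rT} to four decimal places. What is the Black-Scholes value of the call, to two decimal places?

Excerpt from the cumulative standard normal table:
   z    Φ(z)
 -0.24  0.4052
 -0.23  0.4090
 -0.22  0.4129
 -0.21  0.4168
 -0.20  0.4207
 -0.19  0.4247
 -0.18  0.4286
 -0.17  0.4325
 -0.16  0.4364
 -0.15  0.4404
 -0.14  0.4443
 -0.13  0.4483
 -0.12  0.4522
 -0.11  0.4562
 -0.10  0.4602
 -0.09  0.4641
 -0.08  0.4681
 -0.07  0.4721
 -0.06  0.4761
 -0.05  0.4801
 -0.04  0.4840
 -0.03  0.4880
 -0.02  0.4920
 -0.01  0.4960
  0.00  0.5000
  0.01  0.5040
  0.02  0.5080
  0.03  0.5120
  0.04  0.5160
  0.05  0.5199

T = 0.25;  σ√T = 0.2450
d₁ = [ln(340/350) + (0.022 + 0.49²/2)·0.25] / 0.2450 = [-0.0290 + 0.0355] / 0.2450 = 0.0266 ≈ 0.03
d₂ = d₁ − σ√T = 0.0266 − 0.2450 = -0.2184 ≈ -0.22
e^(−rT) = e^(−0.022·0.25) = 0.9945
N(d₁) = N(0.03) = 0.5120;  N(d₂) = N(-0.22) = 0.4129
C = 340·0.5120 − 350·0.9945·0.4129 = 174.0800 − 143.7202 = 30.3598

30.36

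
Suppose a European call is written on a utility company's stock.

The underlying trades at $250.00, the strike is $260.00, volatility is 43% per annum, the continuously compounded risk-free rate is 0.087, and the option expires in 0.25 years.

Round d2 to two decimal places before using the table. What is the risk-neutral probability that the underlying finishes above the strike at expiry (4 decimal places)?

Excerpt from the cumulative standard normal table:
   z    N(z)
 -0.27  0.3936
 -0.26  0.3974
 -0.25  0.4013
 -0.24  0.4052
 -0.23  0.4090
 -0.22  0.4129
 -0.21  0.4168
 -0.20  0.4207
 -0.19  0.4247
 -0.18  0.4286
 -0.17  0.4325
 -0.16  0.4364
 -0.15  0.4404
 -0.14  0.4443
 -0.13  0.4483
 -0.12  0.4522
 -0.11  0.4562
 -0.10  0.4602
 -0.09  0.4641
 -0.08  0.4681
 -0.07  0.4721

σ√T = 0.43·√0.25 = 0.2150
d₁ = [ln(250/260) + (0.087 + 0.43²/2)·0.25] / 0.2150 = [-0.0392 + 0.0449] / 0.2150 = 0.0262 ⇒ 0.03
d₂ = d₁ − σ√T = 0.0262 − 0.2150 = -0.1888 ⇒ -0.19
Risk-neutral Pr[S_T > K] = N(d₂) = N(-0.19) = 0.4247

0.4247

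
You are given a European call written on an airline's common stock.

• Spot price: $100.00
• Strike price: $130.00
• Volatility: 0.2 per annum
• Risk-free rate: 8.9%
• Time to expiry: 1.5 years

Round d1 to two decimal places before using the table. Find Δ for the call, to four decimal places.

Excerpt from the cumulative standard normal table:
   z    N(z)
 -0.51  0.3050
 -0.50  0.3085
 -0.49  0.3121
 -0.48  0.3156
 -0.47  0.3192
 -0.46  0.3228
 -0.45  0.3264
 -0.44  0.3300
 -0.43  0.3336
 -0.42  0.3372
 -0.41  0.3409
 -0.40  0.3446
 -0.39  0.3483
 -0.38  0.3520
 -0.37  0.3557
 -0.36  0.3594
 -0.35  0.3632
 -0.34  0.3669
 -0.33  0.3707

σ√T = 0.2·√1.5 = 0.2449
d₁ = [ln(100/130) + (0.089 + 0.2²/2)·1.5] / 0.2449 = [-0.2624 + 0.1635] / 0.2449 = -0.4036 ≈ -0.40
N(d₁) = N(-0.40) = 0.3446
Δ_call = N(d₁) = 0.3446

0.3446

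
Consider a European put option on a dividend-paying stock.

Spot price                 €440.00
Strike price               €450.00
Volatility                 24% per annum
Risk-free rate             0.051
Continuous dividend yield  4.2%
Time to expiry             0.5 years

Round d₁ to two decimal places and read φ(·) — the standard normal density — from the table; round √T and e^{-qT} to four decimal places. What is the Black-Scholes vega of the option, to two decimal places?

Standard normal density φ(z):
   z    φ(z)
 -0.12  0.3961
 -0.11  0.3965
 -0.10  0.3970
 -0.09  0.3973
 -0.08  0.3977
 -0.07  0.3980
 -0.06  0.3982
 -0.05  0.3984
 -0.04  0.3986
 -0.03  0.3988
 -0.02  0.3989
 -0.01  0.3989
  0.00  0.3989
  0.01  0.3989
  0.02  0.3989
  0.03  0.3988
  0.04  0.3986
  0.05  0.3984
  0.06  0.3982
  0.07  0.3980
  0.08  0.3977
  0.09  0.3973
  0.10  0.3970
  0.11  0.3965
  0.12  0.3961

121.53

σ√T = 0.24·√0.5 = 0.1697
d₁ = [ln(440/450) + (0.051 − 0.042 + 0.24²/2)·0.5] / 0.1697 = [-0.0225 + 0.0189] / 0.1697 = -0.0211 ⇒ -0.02
√T = √0.5 = 0.7071
φ(d₁) = φ(-0.02) = 0.3989
exp(−qT) = exp(−0.042·0.5) = 0.9792
vega = S·exp(−qT)·φ(d₁)·√T = 440·0.9792·0.3989·0.7071 = 121.5259
(Call and put vega coincide under Black-Scholes.)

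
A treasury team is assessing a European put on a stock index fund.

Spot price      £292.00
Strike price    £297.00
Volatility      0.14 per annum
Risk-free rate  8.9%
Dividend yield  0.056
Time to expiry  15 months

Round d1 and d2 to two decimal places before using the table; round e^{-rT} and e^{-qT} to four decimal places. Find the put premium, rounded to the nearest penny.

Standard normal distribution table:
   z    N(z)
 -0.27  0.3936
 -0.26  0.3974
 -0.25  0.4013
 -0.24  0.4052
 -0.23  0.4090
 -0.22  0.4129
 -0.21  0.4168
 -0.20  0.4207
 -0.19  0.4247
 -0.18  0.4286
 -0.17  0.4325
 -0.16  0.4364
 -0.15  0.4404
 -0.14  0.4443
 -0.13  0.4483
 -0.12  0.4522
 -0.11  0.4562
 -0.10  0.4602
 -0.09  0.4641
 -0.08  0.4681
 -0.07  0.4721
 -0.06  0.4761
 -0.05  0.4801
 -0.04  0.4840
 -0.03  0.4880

£13.03

σ√T = 0.14 × 1.1180 = 0.1565
d₁ = [ln(292/297) + (0.089 − 0.056 + 0.14²/2)·1.25] / 0.1565 = [-0.0170 + 0.0535] / 0.1565 = 0.2333 ≈ 0.23
d₂ = d₁ − σ√T = 0.2333 − 0.1565 = 0.0768 ≈ 0.08
exp(−qT) = exp(−0.056·1.25) = 0.9324;  exp(−rT) = exp(−0.089·1.25) = 0.8947
N(−d₂) = N(-0.08) = 0.4681;  N(−d₁) = N(-0.23) = 0.4090
P = 297·0.8947·0.4681 − 292·0.9324·0.4090 = 124.3863 − 111.3547 = 13.0316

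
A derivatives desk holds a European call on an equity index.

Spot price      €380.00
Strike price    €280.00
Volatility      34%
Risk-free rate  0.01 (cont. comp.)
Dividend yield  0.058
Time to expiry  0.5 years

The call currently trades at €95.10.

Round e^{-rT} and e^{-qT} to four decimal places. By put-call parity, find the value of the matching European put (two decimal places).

e^(−qT) = e^(−0.058·0.5) = 0.9714;  e^(−rT) = e^(−0.01·0.5) = 0.9950
Put-call parity: C − P = S·e^(−qT) − K·e^(−rT) = 380·0.9714 − 280·0.9950 = 369.1320 − 278.6000 = 90.5320
P = C − (C − P) = 95.10 − (90.5320) = 4.5680

€4.57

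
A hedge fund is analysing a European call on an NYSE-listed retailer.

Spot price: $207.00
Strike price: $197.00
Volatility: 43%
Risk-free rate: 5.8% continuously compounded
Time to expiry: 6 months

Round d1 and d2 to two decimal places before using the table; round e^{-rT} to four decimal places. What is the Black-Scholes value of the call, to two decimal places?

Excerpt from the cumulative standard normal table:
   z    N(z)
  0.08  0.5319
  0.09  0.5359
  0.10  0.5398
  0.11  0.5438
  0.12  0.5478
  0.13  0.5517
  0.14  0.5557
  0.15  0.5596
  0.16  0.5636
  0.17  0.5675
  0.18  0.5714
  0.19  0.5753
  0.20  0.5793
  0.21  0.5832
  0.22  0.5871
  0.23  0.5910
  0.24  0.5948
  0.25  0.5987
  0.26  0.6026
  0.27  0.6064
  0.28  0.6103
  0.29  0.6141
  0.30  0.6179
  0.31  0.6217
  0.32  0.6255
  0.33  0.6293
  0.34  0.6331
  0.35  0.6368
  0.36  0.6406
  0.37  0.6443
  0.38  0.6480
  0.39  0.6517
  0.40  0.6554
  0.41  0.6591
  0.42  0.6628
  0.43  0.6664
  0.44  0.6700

$32.37

T = 0.5;  σ√T = 0.3041
d₁ = [ln(207/197) + (0.058 + ½·0.43²)·0.5] / (σ√T) = (0.0495 + 0.0752) / 0.3041 = 0.4103 ≈ 0.41
d₂ = 0.4103 − 0.3041 = 0.1062 ≈ 0.11
e^(−rT) = e^(−0.058·0.5) = 0.9714
N(d₁) = N(0.41) = 0.6591;  N(d₂) = N(0.11) = 0.5438
C = 207·0.6591 − 197·0.9714·0.5438 = 136.4337 − 104.0647 = 32.3690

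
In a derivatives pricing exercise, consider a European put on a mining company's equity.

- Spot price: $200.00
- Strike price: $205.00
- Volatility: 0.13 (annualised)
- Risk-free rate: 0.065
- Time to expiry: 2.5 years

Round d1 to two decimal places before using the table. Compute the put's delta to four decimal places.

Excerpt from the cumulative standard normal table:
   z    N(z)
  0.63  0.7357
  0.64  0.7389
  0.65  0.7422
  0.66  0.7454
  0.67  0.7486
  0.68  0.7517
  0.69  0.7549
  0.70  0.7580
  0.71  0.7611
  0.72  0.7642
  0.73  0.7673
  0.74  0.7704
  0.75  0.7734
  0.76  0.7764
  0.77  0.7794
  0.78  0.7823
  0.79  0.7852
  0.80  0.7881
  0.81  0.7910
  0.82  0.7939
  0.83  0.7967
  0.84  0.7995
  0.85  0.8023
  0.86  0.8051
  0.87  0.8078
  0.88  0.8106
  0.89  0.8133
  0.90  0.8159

σ√T = 0.13 × 1.5811 = 0.2055
ln(S/K) + (r + σ²/2)T = ln(200/205) + (0.065 + 0.13²/2)·2.5 = -0.0247 + 0.1836 = 0.1589
d₁ = 0.1589 / 0.2055 = 0.7732 ≈ 0.77
N(d₁) = N(0.77) = 0.7794
Δ_put = N(d₁) − 1 = 0.7794 − 1 = -0.2206

-0.2206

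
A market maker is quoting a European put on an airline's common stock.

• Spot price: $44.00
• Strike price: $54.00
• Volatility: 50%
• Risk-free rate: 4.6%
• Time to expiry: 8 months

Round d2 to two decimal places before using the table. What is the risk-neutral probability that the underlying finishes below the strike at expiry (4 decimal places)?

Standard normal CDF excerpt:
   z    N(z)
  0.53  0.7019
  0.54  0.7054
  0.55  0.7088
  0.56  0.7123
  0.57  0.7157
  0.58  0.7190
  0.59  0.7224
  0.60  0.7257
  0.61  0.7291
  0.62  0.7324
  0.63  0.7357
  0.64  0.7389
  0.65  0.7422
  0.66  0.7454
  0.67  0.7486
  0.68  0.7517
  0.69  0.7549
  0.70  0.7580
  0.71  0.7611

σ√T = 0.5 × 0.8165 = 0.4082
ln(S/K) + (r + σ²/2)T = ln(44/54) + (0.046 + 0.5²/2)·0.6667 = -0.2048 + 0.1140 = -0.0908
d₁ = -0.0908 / 0.4082 = -0.2224 → -0.22
d₂ = d₁ − σ√T = -0.2224 − 0.4082 = -0.6306 → -0.63
Risk-neutral Pr[S_T < K] = N(−d₂) = N(0.63) = 0.7357

0.7357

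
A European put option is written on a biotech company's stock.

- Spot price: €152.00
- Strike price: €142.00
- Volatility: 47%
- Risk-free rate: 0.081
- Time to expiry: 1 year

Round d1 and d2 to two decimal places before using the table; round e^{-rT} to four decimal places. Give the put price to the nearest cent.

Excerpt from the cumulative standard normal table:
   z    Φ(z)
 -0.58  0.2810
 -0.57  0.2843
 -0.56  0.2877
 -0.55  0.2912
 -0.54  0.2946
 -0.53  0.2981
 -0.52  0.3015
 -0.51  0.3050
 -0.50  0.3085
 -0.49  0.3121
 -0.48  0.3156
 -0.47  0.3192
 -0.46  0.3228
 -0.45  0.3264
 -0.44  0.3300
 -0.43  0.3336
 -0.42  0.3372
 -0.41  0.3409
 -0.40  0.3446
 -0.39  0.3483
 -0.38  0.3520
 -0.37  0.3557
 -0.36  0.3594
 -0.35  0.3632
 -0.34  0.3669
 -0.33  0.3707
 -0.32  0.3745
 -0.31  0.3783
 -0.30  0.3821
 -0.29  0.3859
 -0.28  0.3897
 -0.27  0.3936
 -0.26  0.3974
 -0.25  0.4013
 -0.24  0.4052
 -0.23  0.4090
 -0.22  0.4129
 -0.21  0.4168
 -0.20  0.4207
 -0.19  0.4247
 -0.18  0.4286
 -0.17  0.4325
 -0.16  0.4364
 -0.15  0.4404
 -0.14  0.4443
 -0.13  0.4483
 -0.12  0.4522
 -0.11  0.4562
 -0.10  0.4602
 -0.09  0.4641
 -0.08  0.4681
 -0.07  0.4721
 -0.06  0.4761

T = 1;  σ√T = 0.4700
d₁ = [ln(152/142) + (0.081 + 0.47²/2)·1] / 0.4700 = [0.0681 + 0.1915] / 0.4700 = 0.5521 → 0.55
d₂ = d₁ − σ√T = 0.5521 − 0.4700 = 0.0821 → 0.08
exp(−rT) = exp(−0.081·1) = 0.9222
N(−d₂) = N(-0.08) = 0.4681;  N(−d₁) = N(-0.55) = 0.2912
P = 142·0.9222·0.4681 − 152·0.2912 = 61.2988 − 44.2624 = 17.0364

€17.04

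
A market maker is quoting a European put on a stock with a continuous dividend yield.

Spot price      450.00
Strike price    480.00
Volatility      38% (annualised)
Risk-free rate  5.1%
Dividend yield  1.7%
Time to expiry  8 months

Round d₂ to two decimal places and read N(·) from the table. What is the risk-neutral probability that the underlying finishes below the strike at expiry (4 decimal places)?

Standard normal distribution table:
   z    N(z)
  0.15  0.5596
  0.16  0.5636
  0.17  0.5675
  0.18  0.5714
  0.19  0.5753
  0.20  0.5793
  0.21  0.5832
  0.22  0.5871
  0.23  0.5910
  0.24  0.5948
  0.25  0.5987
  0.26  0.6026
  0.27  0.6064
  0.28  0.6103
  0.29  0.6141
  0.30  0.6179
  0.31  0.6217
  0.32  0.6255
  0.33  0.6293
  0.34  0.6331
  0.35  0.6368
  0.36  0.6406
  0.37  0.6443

0.6141

σ√T = 0.38·√0.6667 = 0.3103
d₁ = [ln(450/480) + (0.051 − 0.017 + 0.38²/2)·0.6667] / 0.3103 = [-0.0645 + 0.0708] / 0.3103 = 0.0202 which rounds to 0.02
d₂ = d₁ − σ√T = 0.0202 − 0.3103 = -0.2901 which rounds to -0.29
Risk-neutral Pr[S_T < K] = N(−d₂) = N(0.29) = 0.6141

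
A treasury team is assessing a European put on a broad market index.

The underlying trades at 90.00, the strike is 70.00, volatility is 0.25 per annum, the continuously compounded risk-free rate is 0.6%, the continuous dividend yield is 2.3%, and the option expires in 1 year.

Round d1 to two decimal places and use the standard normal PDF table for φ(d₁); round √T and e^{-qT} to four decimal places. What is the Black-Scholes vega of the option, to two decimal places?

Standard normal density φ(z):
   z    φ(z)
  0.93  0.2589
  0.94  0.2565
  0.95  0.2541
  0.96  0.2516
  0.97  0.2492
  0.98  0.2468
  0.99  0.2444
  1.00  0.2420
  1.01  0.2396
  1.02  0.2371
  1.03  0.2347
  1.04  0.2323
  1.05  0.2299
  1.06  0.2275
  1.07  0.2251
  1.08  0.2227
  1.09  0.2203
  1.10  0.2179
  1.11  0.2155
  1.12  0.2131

σ√T = 0.25·√1 = 0.2500
d₁ = [ln(90/70) + (0.006 − 0.023 + ½·0.25²)·1] / (σ√T) = (0.2513 + 0.0142) / 0.2500 = 1.0623 ≈ 1.06
√T = √1 = 1.0000
φ(d₁) = φ(1.06) = 0.2275
exp(−qT) = exp(−0.023·1) = 0.9773
vega = S·exp(−qT)·φ(d₁)·√T = 90·0.9773·0.2275·1.0000 = 20.0102

20.01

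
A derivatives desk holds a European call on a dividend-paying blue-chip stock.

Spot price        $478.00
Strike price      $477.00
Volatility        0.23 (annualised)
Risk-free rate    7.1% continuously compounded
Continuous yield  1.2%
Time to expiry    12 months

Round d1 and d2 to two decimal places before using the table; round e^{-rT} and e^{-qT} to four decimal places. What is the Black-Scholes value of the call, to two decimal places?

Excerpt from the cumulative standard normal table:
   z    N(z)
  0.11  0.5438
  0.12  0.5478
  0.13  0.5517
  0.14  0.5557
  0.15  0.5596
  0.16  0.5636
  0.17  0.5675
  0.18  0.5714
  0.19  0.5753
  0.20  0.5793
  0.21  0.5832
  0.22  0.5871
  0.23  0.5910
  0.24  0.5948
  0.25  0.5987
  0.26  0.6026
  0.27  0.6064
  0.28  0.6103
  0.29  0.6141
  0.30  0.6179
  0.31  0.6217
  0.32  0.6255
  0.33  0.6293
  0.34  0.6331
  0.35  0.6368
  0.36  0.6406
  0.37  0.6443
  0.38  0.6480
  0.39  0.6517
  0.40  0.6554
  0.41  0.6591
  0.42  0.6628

$57.41

T = 1;  σ√T = 0.2300
d₁ = [ln(478/477) + (0.071 − 0.012 + ½·0.23²)·1] / (σ√T) = (0.0021 + 0.0854) / 0.2300 = 0.3806 ⇒ 0.38
d₂ = 0.3806 − 0.2300 = 0.1506 ⇒ 0.15
e^(−qT) = e^(−0.012·1) = 0.9881;  e^(−rT) = e^(−0.071·1) = 0.9315
N(d₁) = N(0.38) = 0.6480;  N(d₂) = N(0.15) = 0.5596
C = 478·0.9881·0.6480 − 477·0.9315·0.5596 = 306.0580 − 248.6445 = 57.4135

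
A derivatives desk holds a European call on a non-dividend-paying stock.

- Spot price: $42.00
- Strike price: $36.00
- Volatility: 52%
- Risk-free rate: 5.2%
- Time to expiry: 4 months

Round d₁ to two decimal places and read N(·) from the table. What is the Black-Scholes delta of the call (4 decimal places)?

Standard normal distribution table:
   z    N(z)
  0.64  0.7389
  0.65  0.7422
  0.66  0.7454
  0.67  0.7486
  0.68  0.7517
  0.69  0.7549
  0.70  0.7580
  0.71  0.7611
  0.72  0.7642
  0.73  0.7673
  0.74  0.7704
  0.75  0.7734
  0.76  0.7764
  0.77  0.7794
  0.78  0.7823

0.7642

T = 0.3333;  σ√T = 0.3002
ln(S/K) + (r + σ²/2)T = ln(42/36) + (0.052 + 0.52²/2)·0.3333 = 0.1542 + 0.0624 = 0.2166
d₁ = 0.2166 / 0.3002 = 0.7213 which rounds to 0.72
N(d₁) = N(0.72) = 0.7642
Δ_call = N(d₁) = 0.7642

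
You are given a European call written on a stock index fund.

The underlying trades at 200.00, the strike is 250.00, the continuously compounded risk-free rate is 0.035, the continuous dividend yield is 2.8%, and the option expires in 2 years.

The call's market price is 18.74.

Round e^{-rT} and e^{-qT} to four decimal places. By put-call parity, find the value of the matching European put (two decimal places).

62.74

exp(−qT) = exp(−0.028·2) = 0.9455;  exp(−rT) = exp(−0.035·2) = 0.9324
Put-call parity: C − P = S·e^(−qT) − K·e^(−rT) = 200·0.9455 − 250·0.9324 = 189.1000 − 233.1000 = -44.0000
P = C − (C − P) = 18.74 − (-44.0000) = 62.7400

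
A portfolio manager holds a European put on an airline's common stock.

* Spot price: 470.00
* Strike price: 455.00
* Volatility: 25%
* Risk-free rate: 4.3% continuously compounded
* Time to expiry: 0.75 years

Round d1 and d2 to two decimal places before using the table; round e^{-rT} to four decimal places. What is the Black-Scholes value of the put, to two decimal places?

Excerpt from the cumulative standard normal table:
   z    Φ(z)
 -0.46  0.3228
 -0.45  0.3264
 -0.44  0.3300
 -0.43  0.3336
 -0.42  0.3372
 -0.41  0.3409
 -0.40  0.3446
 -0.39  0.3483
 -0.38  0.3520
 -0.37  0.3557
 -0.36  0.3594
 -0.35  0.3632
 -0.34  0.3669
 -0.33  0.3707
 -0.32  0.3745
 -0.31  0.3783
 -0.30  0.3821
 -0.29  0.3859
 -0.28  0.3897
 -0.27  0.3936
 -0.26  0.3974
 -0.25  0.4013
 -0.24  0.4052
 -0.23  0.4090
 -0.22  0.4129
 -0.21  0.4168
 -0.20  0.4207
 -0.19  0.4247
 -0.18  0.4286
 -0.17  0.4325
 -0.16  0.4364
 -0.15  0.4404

σ√T = 0.25·√0.75 = 0.2165
d₁ = [ln(470/455) + (0.043 + 0.25²/2)·0.75] / 0.2165 = [0.0324 + 0.0557] / 0.2165 = 0.4070 ≈ 0.41
d₂ = d₁ − σ√T = 0.4070 − 0.2165 = 0.1905 ≈ 0.19
exp(−rT) = exp(−0.043·0.75) = 0.9683
N(−d₂) = N(-0.19) = 0.4247;  N(−d₁) = N(-0.41) = 0.3409
P = 455·0.9683·0.4247 − 470·0.3409 = 187.1128 − 160.2230 = 26.8898

26.89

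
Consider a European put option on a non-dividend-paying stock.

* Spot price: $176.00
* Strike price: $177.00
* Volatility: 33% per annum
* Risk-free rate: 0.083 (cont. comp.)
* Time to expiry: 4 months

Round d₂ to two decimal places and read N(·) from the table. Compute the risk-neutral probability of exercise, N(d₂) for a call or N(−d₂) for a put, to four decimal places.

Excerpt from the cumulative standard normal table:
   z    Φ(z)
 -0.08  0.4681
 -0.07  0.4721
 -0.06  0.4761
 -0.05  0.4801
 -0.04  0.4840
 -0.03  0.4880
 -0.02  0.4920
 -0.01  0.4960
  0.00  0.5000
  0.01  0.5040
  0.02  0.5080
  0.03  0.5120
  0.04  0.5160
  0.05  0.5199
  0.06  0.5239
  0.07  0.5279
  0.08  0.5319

T = 0.3333;  σ√T = 0.1905
d₁ = [ln(176/177) + (0.083 + 0.33²/2)·0.3333] / 0.1905 = [-0.0057 + 0.0458] / 0.1905 = 0.2107 ⇒ 0.21
d₂ = d₁ − σ√T = 0.2107 − 0.1905 = 0.0202 ⇒ 0.02
Risk-neutral Pr[S_T < K] = N(−d₂) = N(-0.02) = 0.4920

0.4920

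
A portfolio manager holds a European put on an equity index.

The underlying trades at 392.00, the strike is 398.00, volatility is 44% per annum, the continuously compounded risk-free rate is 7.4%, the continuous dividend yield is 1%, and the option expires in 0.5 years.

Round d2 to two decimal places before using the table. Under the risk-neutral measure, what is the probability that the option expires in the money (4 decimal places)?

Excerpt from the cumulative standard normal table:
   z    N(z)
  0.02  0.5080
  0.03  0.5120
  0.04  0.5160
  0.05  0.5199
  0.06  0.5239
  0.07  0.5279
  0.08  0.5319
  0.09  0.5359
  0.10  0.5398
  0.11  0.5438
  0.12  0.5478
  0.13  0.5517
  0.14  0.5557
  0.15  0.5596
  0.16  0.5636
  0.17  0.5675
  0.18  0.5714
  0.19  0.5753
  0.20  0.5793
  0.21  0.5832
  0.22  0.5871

0.5398

σ√T = 0.44·√0.5 = 0.3111
d₁ = [ln(392/398) + (0.074 − 0.01 + 0.44²/2)·0.5] / 0.3111 = [-0.0152 + 0.0804] / 0.3111 = 0.2096 ≈ 0.21
d₂ = d₁ − σ√T = 0.2096 − 0.3111 = -0.1015 ≈ -0.10
Risk-neutral Pr[S_T < K] = N(−d₂) = N(0.10) = 0.5398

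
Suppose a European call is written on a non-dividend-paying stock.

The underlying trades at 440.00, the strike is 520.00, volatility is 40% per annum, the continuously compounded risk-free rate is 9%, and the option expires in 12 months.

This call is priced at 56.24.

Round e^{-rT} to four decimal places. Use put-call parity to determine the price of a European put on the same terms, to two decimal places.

91.47

exp(−rT) = exp(−0.09·1) = 0.9139
Put-call parity: C − P = S − K·e^(−rT) = 440 − 520·0.9139 = 440 − 475.2280 = -35.2280
P = C − (C − P) = 56.24 − (-35.2280) = 91.4680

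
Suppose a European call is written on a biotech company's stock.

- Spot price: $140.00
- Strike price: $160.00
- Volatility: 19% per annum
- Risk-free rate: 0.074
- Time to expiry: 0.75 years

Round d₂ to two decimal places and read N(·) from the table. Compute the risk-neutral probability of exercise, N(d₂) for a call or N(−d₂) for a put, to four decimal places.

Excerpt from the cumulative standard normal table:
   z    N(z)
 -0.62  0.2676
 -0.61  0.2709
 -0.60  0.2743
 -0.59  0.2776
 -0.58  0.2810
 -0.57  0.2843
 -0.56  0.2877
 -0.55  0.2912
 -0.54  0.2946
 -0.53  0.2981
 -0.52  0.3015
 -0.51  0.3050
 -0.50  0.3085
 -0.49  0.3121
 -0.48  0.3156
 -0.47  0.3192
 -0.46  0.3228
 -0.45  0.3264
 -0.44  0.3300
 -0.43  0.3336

0.2877

σ√T = 0.19 × 0.8660 = 0.1645
ln(S/K) + (r + σ²/2)T = ln(140/160) + (0.074 + 0.19²/2)·0.75 = -0.1335 + 0.0690 = -0.0645
d₁ = -0.0645 / 0.1645 = -0.3920 ≈ -0.39
d₂ = d₁ − σ√T = -0.3920 − 0.1645 = -0.5565 ≈ -0.56
Pr(exercise) under Q = N(d₂) = 0.2877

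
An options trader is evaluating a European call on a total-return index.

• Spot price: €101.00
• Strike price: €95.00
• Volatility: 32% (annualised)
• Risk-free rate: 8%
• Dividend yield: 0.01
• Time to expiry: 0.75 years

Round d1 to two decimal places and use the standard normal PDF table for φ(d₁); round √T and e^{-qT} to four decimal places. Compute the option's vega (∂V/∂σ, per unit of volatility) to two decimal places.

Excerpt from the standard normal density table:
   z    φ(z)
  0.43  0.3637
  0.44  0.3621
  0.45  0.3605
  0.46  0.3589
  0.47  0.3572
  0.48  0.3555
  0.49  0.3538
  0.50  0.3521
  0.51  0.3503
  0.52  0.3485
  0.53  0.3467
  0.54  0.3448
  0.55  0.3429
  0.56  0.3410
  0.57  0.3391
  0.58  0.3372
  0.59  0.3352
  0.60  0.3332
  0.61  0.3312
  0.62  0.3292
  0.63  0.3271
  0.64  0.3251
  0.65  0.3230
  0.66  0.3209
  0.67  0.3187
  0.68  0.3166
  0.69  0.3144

29.77

σ√T = 0.32 × 0.8660 = 0.2771
d₁ = [ln(101/95) + (0.08 − 0.01 + 0.32²/2)·0.75] / 0.2771 = [0.0612 + 0.0909] / 0.2771 = 0.5490 which rounds to 0.55
√T = √0.75 = 0.8660
φ(d₁) = φ(0.55) = 0.3429
e^(−qT) = e^(−0.01·0.75) = 0.9925
vega = S·e^(−qT)·φ(d₁)·√T = 101·0.9925·0.3429·0.8660 = 29.7672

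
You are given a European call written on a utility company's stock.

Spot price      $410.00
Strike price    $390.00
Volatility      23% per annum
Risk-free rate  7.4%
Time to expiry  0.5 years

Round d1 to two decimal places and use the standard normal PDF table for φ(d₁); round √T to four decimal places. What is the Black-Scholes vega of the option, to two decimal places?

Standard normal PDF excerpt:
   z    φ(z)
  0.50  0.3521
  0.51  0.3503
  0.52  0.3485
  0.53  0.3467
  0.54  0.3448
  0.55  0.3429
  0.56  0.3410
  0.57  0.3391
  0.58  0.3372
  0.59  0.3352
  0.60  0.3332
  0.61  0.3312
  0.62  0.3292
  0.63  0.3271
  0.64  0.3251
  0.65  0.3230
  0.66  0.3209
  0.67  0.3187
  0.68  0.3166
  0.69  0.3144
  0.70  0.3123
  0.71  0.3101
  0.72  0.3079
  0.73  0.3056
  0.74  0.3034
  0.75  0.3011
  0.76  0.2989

95.44

T = 0.5;  σ√T = 0.1626
ln(S/K) + (r + σ²/2)T = ln(410/390) + (0.074 + 0.23²/2)·0.5 = 0.0500 + 0.0502 = 0.1002
d₁ = 0.1002 / 0.1626 = 0.6163 ≈ 0.62
√T = √0.5 = 0.7071
φ(d₁) = φ(0.62) = 0.3292
vega = S·φ(d₁)·√T = 410·0.3292·0.7071 = 95.4387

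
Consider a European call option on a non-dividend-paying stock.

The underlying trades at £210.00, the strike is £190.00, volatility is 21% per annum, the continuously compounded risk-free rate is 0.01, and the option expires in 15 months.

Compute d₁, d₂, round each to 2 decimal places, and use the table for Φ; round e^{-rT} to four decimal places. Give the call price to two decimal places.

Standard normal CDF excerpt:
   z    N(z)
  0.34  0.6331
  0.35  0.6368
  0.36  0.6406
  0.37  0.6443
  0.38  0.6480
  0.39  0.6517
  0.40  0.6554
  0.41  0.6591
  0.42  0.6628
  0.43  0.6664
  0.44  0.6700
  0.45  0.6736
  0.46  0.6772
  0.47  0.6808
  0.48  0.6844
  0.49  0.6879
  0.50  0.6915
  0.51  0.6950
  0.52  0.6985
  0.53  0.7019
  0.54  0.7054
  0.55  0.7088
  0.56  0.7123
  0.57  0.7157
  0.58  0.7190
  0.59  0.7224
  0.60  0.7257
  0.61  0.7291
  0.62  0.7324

£32.19

σ√T = 0.21 × 1.1180 = 0.2348
d₁ = [ln(210/190) + (0.01 + ½·0.21²)·1.25] / (σ√T) = (0.1001 + 0.0401) / 0.2348 = 0.5969 which rounds to 0.60
d₂ = 0.5969 − 0.2348 = 0.3621 which rounds to 0.36
e^(−rT) = e^(−0.01·1.25) = 0.9876
C = 210·N(0.60) − 190·0.9876·N(0.36) = 210·0.7257 − 190·0.9876·0.6406 = 152.3970 − 120.2047 = 32.1923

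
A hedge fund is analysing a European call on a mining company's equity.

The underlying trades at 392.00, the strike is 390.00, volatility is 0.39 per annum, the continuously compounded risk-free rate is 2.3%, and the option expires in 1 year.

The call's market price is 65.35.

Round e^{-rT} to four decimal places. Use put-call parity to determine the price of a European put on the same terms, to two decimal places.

54.50

exp(−rT) = exp(−0.023·1) = 0.9773
Put-call parity: C − P = S − K·e^(−rT) = 392 − 390·0.9773 = 392 − 381.1470 = 10.8530
P = C − (C − P) = 65.35 − (10.8530) = 54.4970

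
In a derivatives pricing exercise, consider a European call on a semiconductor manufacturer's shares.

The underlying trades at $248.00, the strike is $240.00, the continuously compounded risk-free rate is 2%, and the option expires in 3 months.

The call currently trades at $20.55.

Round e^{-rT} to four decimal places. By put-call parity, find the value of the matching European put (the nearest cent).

$11.35

e^(−rT) = e^(−0.02·0.25) = 0.9950
Put-call parity: C − P = S − K·e^(−rT) = 248 − 240·0.9950 = 248 − 238.8000 = 9.2000
P = C − (C − P) = 20.55 − (9.2000) = 11.3500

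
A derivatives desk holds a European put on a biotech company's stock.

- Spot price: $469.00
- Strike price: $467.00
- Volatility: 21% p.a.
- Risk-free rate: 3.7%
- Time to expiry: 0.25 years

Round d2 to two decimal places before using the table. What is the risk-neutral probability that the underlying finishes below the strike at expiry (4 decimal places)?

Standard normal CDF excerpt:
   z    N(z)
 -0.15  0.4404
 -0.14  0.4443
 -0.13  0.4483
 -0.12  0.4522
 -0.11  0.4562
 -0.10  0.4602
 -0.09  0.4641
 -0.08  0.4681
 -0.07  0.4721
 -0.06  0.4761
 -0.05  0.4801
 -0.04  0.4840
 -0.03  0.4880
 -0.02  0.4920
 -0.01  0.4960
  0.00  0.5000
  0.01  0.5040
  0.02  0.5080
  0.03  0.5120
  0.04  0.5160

T = 0.25;  σ√T = 0.1050
d₁ = [ln(469/467) + (0.037 + 0.21²/2)·0.25] / 0.1050 = [0.0043 + 0.0148] / 0.1050 = 0.1813 ≈ 0.18
d₂ = d₁ − σ√T = 0.1813 − 0.1050 = 0.0763 ≈ 0.08
Risk-neutral Pr[S_T < K] = N(−d₂) = N(-0.08) = 0.4681

0.4681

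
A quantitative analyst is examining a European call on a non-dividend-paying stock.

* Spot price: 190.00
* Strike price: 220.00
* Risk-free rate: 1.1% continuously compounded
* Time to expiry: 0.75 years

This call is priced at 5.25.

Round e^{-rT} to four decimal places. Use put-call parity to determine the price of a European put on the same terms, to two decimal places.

exp(−rT) = exp(−0.011·0.75) = 0.9918
Put-call parity: C − P = S − K·e^(−rT) = 190 − 220·0.9918 = 190 − 218.1960 = -28.1960
P = C − (C − P) = 5.25 − (-28.1960) = 33.4460

33.45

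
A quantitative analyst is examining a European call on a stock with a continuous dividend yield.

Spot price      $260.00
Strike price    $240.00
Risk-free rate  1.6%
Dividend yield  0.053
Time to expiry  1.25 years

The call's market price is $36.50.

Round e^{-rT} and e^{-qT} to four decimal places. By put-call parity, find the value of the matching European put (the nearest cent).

$28.41

e^(−qT) = e^(−0.053·1.25) = 0.9359;  e^(−rT) = e^(−0.016·1.25) = 0.9802
Put-call parity: C − P = S·e^(−qT) − K·e^(−rT) = 260·0.9359 − 240·0.9802 = 243.3340 − 235.2480 = 8.0860
P = C − (C − P) = 36.50 − (8.0860) = 28.4140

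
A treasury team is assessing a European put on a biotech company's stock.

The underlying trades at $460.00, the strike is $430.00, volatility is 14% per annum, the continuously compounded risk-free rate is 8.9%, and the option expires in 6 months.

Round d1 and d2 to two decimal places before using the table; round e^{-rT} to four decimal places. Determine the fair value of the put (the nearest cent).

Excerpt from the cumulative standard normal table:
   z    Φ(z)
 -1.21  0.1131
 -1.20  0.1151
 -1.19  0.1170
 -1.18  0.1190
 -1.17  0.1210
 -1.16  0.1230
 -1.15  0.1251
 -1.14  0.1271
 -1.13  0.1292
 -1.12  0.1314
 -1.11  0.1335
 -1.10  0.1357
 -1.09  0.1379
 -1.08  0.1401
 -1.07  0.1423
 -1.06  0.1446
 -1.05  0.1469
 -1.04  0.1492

$2.88

σ√T = 0.14·√0.5 = 0.0990
d₁ = [ln(460/430) + (0.089 + 0.14²/2)·0.5] / 0.0990 = [0.0674 + 0.0494] / 0.0990 = 1.1803 ⇒ 1.18
d₂ = d₁ − σ√T = 1.1803 − 0.0990 = 1.0813 ⇒ 1.08
exp(−rT) = exp(−0.089·0.5) = 0.9565
N(−d₂) = N(-1.08) = 0.1401;  N(−d₁) = N(-1.18) = 0.1190
P = 430·0.9565·0.1401 − 460·0.1190 = 57.6224 − 54.7400 = 2.8824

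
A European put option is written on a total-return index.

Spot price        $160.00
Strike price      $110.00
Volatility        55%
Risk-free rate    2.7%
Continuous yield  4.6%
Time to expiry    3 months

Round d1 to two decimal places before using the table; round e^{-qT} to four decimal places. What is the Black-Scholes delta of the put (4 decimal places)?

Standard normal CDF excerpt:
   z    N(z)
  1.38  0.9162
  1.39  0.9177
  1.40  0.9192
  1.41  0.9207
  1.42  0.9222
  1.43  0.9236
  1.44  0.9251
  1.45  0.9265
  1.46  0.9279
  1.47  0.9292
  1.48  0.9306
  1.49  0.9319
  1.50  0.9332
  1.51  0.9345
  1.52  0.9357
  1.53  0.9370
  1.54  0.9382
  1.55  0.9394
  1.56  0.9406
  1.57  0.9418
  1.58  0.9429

T = 0.25;  σ√T = 0.2750
d₁ = [ln(160/110) + (0.027 − 0.046 + 0.55²/2)·0.25] / 0.2750 = [0.3747 + 0.0331] / 0.2750 = 1.4827 → 1.48
N(d₁) = N(1.48) = 0.9306
Δ_put = exp(−qT)·(N(d₁) − 1) = 0.9886·(0.9306 − 1) = -0.0686

-0.0686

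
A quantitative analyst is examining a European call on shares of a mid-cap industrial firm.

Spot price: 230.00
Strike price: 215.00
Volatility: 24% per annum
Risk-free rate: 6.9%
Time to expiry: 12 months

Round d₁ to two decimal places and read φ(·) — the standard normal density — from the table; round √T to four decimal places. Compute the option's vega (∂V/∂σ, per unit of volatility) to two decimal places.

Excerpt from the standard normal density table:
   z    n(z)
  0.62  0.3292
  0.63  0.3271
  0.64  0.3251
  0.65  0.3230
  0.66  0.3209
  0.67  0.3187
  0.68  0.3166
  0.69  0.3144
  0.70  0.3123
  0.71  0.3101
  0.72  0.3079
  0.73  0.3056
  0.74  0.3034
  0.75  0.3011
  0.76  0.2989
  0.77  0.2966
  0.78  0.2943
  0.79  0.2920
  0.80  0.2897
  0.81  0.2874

σ√T = 0.24·√1 = 0.2400
d₁ = [ln(230/215) + (0.069 + 0.24²/2)·1] / 0.2400 = [0.0674 + 0.0978] / 0.2400 = 0.6885 → 0.69
√T = √1 = 1.0000
φ(d₁) = φ(0.69) = 0.3144
vega = S·φ(d₁)·√T = 230·0.3144·1.0000 = 72.3120
(Call and put vega coincide under Black-Scholes.)

72.31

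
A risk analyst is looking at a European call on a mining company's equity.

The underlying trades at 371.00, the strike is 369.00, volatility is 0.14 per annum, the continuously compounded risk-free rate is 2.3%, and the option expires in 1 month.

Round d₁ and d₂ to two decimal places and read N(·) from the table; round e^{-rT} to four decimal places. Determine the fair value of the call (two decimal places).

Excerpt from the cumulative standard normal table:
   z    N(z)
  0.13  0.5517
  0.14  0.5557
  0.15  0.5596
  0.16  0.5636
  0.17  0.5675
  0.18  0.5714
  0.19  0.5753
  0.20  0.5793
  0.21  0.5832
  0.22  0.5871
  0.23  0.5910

T = 0.08333;  σ√T = 0.0404
d₁ = [ln(371/369) + (0.023 + ½·0.14²)·0.08333] / (σ√T) = (0.0054 + 0.0027) / 0.0404 = 0.2014 ≈ 0.20
d₂ = 0.2014 − 0.0404 = 0.1610 ≈ 0.16
exp(−rT) = exp(−0.023·0.08333) = 0.9981
N(d₁) = N(0.20) = 0.5793;  N(d₂) = N(0.16) = 0.5636
C = 371·0.5793 − 369·0.9981·0.5636 = 214.9203 − 207.5733 = 7.3470

7.35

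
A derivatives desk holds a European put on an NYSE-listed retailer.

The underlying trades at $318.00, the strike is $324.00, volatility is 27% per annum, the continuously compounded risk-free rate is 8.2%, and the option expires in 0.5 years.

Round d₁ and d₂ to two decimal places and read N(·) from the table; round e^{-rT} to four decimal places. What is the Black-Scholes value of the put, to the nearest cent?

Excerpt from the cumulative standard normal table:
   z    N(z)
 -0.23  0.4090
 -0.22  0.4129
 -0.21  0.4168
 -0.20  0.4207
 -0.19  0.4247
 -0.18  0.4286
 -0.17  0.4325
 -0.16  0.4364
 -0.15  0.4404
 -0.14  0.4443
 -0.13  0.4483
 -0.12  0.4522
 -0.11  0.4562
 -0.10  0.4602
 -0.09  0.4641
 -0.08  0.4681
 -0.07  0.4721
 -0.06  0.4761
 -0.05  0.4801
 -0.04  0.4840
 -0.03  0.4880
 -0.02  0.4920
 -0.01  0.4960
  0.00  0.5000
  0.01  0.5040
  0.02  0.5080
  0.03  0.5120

σ√T = 0.27·√0.5 = 0.1909
d₁ = [ln(318/324) + (0.082 + 0.27²/2)·0.5] / 0.1909 = [-0.0187 + 0.0592] / 0.1909 = 0.2123 ≈ 0.21
d₂ = d₁ − σ√T = 0.2123 − 0.1909 = 0.0214 ≈ 0.02
e^(−rT) = e^(−0.082·0.5) = 0.9598
P = 324·0.9598·N(-0.02) − 318·N(-0.21) = 324·0.9598·0.4920 − 318·0.4168 = 152.9998 − 132.5424 = 20.4574

$20.46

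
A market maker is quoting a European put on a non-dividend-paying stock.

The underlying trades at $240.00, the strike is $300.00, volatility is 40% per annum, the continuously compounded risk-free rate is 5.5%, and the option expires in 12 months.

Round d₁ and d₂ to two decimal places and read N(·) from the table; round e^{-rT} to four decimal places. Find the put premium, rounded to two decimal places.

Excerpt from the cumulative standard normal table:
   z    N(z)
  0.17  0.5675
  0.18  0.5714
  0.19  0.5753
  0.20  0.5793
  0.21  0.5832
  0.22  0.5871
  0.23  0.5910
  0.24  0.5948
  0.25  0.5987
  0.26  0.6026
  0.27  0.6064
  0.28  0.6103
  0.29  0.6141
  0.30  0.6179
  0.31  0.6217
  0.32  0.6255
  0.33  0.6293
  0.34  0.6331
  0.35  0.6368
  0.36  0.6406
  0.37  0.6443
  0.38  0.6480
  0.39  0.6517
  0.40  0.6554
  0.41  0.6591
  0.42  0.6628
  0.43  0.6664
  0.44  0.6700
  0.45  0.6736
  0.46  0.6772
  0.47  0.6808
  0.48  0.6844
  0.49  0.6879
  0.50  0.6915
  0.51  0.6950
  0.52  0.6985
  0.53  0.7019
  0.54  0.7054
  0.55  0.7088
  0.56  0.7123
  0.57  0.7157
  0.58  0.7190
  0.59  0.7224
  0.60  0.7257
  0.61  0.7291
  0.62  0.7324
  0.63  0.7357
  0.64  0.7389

$67.06

T = 1;  σ√T = 0.4000
d₁ = [ln(240/300) + (0.055 + ½·0.4²)·1] / (σ√T) = (-0.2231 + 0.1350) / 0.4000 = -0.2204 ⇒ -0.22
d₂ = -0.2204 − 0.4000 = -0.6204 ⇒ -0.62
e^(−rT) = e^(−0.055·1) = 0.9465
N(−d₂) = N(0.62) = 0.7324;  N(−d₁) = N(0.22) = 0.5871
P = 300·0.9465·0.7324 − 240·0.5871 = 207.9650 − 140.9040 = 67.0610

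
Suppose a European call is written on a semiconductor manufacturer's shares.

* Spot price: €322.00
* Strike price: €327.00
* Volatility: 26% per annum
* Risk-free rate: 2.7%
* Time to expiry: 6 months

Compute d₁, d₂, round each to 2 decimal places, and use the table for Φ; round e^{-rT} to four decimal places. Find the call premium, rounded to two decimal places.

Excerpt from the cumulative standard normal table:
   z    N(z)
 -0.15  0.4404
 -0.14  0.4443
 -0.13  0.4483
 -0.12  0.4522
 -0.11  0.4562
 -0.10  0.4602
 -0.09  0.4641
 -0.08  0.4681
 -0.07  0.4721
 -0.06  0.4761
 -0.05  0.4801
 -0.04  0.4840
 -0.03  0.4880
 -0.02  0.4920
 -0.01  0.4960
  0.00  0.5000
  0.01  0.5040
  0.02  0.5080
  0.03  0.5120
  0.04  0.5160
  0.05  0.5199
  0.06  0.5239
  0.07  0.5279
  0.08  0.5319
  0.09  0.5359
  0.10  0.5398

€22.80

σ√T = 0.26 × 0.7071 = 0.1838
d₁ = [ln(322/327) + (0.027 + 0.26²/2)·0.5] / 0.1838 = [-0.0154 + 0.0304] / 0.1838 = 0.0815 → 0.08
d₂ = d₁ − σ√T = 0.0815 − 0.1838 = -0.1023 → -0.10
exp(−rT) = exp(−0.027·0.5) = 0.9866
N(d₁) = N(0.08) = 0.5319;  N(d₂) = N(-0.10) = 0.4602
C = 322·0.5319 − 327·0.9866·0.4602 = 171.2718 − 148.4689 = 22.8029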